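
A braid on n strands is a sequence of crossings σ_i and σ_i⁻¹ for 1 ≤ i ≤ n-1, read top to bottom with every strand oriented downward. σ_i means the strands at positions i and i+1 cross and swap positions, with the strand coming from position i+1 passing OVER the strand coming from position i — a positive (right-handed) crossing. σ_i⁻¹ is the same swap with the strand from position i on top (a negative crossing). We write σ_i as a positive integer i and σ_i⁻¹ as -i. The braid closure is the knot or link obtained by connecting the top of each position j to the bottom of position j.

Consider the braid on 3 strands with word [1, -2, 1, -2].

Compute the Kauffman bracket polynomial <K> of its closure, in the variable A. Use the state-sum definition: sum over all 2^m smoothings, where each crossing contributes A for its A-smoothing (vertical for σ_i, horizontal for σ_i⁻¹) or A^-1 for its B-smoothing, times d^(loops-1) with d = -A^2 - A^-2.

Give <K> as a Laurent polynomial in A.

A^8 - A^4 + 1 - A^-4 + A^-8

Derivation:
Braid: s1 s2^-1 s1 s2^-1 on 3 strands, 4 crossings.
Writhe w = (#positive) - (#negative) = 2 - 2 = 0.
Enumerate smoothing states for the bracket polynomial. There are 2^4 = 16 states.
Smooth each crossing (0=||, 1=⌣⌢); contribution A^(Σ sign_k(1-2s_k)) * d^(L-1).
  state 0000: A-exp=+0, loops=3, term = A^0 * d^2
  state 0001: A-exp=+2, loops=2, term = A^2 * d^1
  state 0010: A-exp=-2, loops=2, term = A^-2 * d^1
  state 0011: A-exp=+0, loops=1, term = A^0 * d^0
  state 0100: A-exp=+2, loops=2, term = A^2 * d^1
  state 0101: A-exp=+4, loops=3, term = A^4 * d^2
  state 0110: A-exp=+0, loops=1, term = A^0 * d^0
  state 0111: A-exp=+2, loops=2, term = A^2 * d^1
  state 1000: A-exp=-2, loops=2, term = A^-2 * d^1
  state 1001: A-exp=+0, loops=1, term = A^0 * d^0
  state 1010: A-exp=-4, loops=3, term = A^-4 * d^2
  state 1011: A-exp=-2, loops=2, term = A^-2 * d^1
  state 1100: A-exp=+0, loops=1, term = A^0 * d^0
  state 1101: A-exp=+2, loops=2, term = A^2 * d^1
  state 1110: A-exp=-2, loops=2, term = A^-2 * d^1
  state 1111: A-exp=+0, loops=1, term = A^0 * d^0
Collect the terms by A-exponent (count of states per loop number):
Powers of d = -A^2 - A^-2: d^2 = A^4 + 2 + A^-4.
  A^4 * (d^2) = A^8 + 2*A^4 + 1
  A^2 * (4*d) = -4*A^4 - 4
  A^0 * (5 + d^2) = A^4 + 7 + A^-4
  A^-2 * (4*d) = -4 - 4*A^-4
  A^-4 * (d^2) = 1 + 2*A^-4 + A^-8
Summing the groups: <K> = A^8 - A^4 + 1 - A^-4 + A^-8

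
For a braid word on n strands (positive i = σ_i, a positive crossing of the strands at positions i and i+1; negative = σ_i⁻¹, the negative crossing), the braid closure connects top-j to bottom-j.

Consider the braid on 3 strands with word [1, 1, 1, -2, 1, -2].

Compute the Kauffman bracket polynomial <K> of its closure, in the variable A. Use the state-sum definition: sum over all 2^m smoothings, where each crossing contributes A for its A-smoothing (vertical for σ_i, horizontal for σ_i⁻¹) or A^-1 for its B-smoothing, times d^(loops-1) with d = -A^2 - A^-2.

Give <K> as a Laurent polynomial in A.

Braid: s1 s1 s1 s2^-1 s1 s2^-1 on 3 strands, 6 crossings.
Writhe w = (#positive) - (#negative) = 4 - 2 = 2.
State-sum expansion of <K>. There are 2^6 = 64 states.
For each crossing: s=0 is the vertical smoothing, s=1 horizontal. Crossing k contributes A^(sign_k * (1 - 2*s_k)); loop factor d = -A^2 - A^-2.
Tabulate the states by total A-exponent and number of loops L (A-exp: L × count):
  A^6: L=3 ×1
  A^4: L=2 ×6
  A^2: L=1 ×11, L=3 ×4
  A^0: L=2 ×19, L=4 ×1
  A^-2: L=3 ×15
  A^-4: L=4 ×6
  A^-6: L=5 ×1
Each group contributes A^e * Σ count * d^(L-1):
Powers of d = -A^2 - A^-2: d^2 = A^4 + 2 + A^-4; d^3 = -A^6 - 3*A^2 - 3*A^-2 - A^-6; d^4 = A^8 + 4*A^4 + 6 + 4*A^-4 + A^-8.
  A^6 * (d^2) = A^10 + 2*A^6 + A^2
  A^4 * (6*d) = -6*A^6 - 6*A^2
  A^2 * (11 + 4*d^2) = 4*A^6 + 19*A^2 + 4*A^-2
  A^0 * (19*d + d^3) = -A^6 - 22*A^2 - 22*A^-2 - A^-6
  A^-2 * (15*d^2) = 15*A^2 + 30*A^-2 + 15*A^-6
  A^-4 * (6*d^3) = -6*A^2 - 18*A^-2 - 18*A^-6 - 6*A^-10
  A^-6 * (d^4) = A^2 + 4*A^-2 + 6*A^-6 + 4*A^-10 + A^-14
Summing the groups: <K> = A^10 - A^6 + 2*A^2 - 2*A^-2 + 2*A^-6 - 2*A^-10 + A^-14

Answer: A^10 - A^6 + 2*A^2 - 2*A^-2 + 2*A^-6 - 2*A^-10 + A^-14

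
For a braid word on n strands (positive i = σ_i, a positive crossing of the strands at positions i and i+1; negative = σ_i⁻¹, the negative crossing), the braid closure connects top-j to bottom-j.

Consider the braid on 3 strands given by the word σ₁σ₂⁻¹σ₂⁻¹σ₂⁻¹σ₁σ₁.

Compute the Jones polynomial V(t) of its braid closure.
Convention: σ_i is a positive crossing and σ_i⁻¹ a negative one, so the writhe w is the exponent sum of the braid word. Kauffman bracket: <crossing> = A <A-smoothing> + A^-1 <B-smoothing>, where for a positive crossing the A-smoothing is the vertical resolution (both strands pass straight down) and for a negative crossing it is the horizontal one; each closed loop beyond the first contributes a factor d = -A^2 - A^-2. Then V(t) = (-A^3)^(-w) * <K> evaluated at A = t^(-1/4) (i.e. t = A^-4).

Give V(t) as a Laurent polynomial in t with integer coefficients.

-t^3 + t^2 - t + 3 - t^-1 + t^-2 - t^-3

Derivation:
Braid: s1 s2^-1 s2^-1 s2^-1 s1 s1 on 3 strands, 6 crossings.
Writhe w = (#positive) - (#negative) = 3 - 3 = 0.
Enumerate smoothing states for the bracket polynomial. There are 2^6 = 64 states.
Smooth each crossing (0=||, 1=⌣⌢); contribution A^(Σ sign_k(1-2s_k)) * d^(L-1).
Tabulate the states by total A-exponent and number of loops L (A-exp: L × count):
  A^6: L=4 ×1
  A^4: L=3 ×6
  A^2: L=2 ×12, L=4 ×3
  A^0: L=1 ×9, L=3 ×10, L=5 ×1
  A^-2: L=2 ×12, L=4 ×3
  A^-4: L=3 ×6
  A^-6: L=4 ×1
Each group contributes A^e * Σ count * d^(L-1):
Powers of d = -A^2 - A^-2: d^2 = A^4 + 2 + A^-4; d^3 = -A^6 - 3*A^2 - 3*A^-2 - A^-6; d^4 = A^8 + 4*A^4 + 6 + 4*A^-4 + A^-8.
  A^6 * (d^3) = -A^12 - 3*A^8 - 3*A^4 - 1
  A^4 * (6*d^2) = 6*A^8 + 12*A^4 + 6
  A^2 * (12*d + 3*d^3) = -3*A^8 - 21*A^4 - 21 - 3*A^-4
  A^0 * (9 + 10*d^2 + d^4) = A^8 + 14*A^4 + 35 + 14*A^-4 + A^-8
  A^-2 * (12*d + 3*d^3) = -3*A^4 - 21 - 21*A^-4 - 3*A^-8
  A^-4 * (6*d^2) = 6 + 12*A^-4 + 6*A^-8
  A^-6 * (d^3) = -1 - 3*A^-4 - 3*A^-8 - A^-12
Summing the groups: <K> = -A^12 + A^8 - A^4 + 3 - A^-4 + A^-8 - A^-12
Normalise by the writhe: (-A^3)^(-w) = (-A^3)^(0) = 1, so f(A) = 1 * <K> = -A^12 + A^8 - A^4 + 3 - A^-4 + A^-8 - A^-12.
Substitute A = t^(-1/4), i.e. A^e → t^(-e/4): V(t) = -t^3 + t^2 - t + 3 - t^-1 + t^-2 - t^-3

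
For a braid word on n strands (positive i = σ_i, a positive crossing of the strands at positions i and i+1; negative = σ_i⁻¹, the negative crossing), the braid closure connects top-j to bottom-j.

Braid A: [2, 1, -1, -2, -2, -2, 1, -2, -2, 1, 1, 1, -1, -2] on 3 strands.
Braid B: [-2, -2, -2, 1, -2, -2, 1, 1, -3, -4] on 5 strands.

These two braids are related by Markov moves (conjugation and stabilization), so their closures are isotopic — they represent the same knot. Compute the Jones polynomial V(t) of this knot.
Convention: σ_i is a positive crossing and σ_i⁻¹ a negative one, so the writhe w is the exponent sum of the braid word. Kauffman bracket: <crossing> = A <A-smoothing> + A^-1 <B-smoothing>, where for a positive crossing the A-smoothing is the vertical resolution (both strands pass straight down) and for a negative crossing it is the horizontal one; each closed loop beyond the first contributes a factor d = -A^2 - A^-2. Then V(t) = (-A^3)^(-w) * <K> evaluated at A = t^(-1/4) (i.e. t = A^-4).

Markov-equivalent braids have isotopic closures, hence identical knot invariants. Strip the Markov moves from each word to reach a common short braid β, then compute V(t) once on β.
Braid A: s2 s1 s1^-1 s2^-1 s2^-1 s2^-1 s1 s2^-1 s2^-1 s1 s1 s1 s1^-1 s2^-1 on 3 strands reduces by inverse Markov moves (closure unchanged at each step):
  Deconjugate: the word is γ·β·γ⁻¹ with γ = s2 (prefix) and γ⁻¹ = s2^-1 (suffix); strip both.
  Deconjugate: the word is γ·β·γ⁻¹ with γ = s1 (prefix) and γ⁻¹ = s1^-1 (suffix); strip both.
  Deconjugate: the word is γ·β·γ⁻¹ with γ = s1^-1 (prefix) and γ⁻¹ = s1 (suffix); strip both.
Reduced to β = s2^-1 s2^-1 s2^-1 s1 s2^-1 s2^-1 s1 s1 on 3 strands, 8 crossings.
Braid B: s2^-1 s2^-1 s2^-1 s1 s2^-1 s2^-1 s1 s1 s3^-1 s4^-1 on 5 strands reduces by inverse Markov moves (closure unchanged at each step):
  Destabilize: the word has the form β·s4^-1 where s4^-1 occurs only as the final letter (β ∈ B_4); drop it and the last strand → 4 strands.
  Destabilize: the word has the form β·s3^-1 where s3^-1 occurs only as the final letter (β ∈ B_3); drop it and the last strand → 3 strands.
Reduced to β = s2^-1 s2^-1 s2^-1 s1 s2^-1 s2^-1 s1 s1 on 3 strands, 8 crossings.
Both give the same β = s2^-1 s2^-1 s2^-1 s1 s2^-1 s2^-1 s1 s1 on 3 strands, so one state sum suffices:
Braid: s2^-1 s2^-1 s2^-1 s1 s2^-1 s2^-1 s1 s1 on 3 strands, 8 crossings.
Writhe w = (#positive) - (#negative) = 3 - 5 = -2.
State-sum expansion of <K>. There are 2^8 = 256 states.
For each crossing: s=0 is the vertical smoothing, s=1 horizontal. Crossing k contributes A^(sign_k * (1 - 2*s_k)); loop factor d = -A^2 - A^-2.
Tabulate the states by total A-exponent and number of loops L (A-exp: L × count):
  A^8: L=6 ×1
  A^6: L=5 ×8
  A^4: L=4 ×27, L=6 ×1
  A^2: L=3 ×50, L=5 ×6
  A^0: L=2 ×53, L=4 ×17
  A^-2: L=1 ×27, L=3 ×28, L=5 ×1
  A^-4: L=2 ×24, L=4 ×4
  A^-6: L=3 ×8
  A^-8: L=4 ×1
Each group contributes A^e * Σ count * d^(L-1):
Powers of d = -A^2 - A^-2: d^2 = A^4 + 2 + A^-4; d^3 = -A^6 - 3*A^2 - 3*A^-2 - A^-6; d^4 = A^8 + 4*A^4 + 6 + 4*A^-4 + A^-8; d^5 = -A^10 - 5*A^6 - 10*A^2 - 10*A^-2 - 5*A^-6 - A^-10.
  A^8 * (d^5) = -A^18 - 5*A^14 - 10*A^10 - 10*A^6 - 5*A^2 - A^-2
  A^6 * (8*d^4) = 8*A^14 + 32*A^10 + 48*A^6 + 32*A^2 + 8*A^-2
  A^4 * (27*d^3 + d^5) = -A^14 - 32*A^10 - 91*A^6 - 91*A^2 - 32*A^-2 - A^-6
  A^2 * (50*d^2 + 6*d^4) = 6*A^10 + 74*A^6 + 136*A^2 + 74*A^-2 + 6*A^-6
  A^0 * (53*d + 17*d^3) = -17*A^6 - 104*A^2 - 104*A^-2 - 17*A^-6
  A^-2 * (27 + 28*d^2 + d^4) = A^6 + 32*A^2 + 89*A^-2 + 32*A^-6 + A^-10
  A^-4 * (24*d + 4*d^3) = -4*A^2 - 36*A^-2 - 36*A^-6 - 4*A^-10
  A^-6 * (8*d^2) = 8*A^-2 + 16*A^-6 + 8*A^-10
  A^-8 * (d^3) = -A^-2 - 3*A^-6 - 3*A^-10 - A^-14
Summing the groups: <K> = -A^18 + 2*A^14 - 4*A^10 + 5*A^6 - 4*A^2 + 5*A^-2 - 3*A^-6 + 2*A^-10 - A^-14
Normalise by the writhe: (-A^3)^(-w) = (-A^3)^(2) = A^6, so f(A) = A^6 * <K> = -A^24 + 2*A^20 - 4*A^16 + 5*A^12 - 4*A^8 + 5*A^4 - 3 + 2*A^-4 - A^-8.
Substitute A = t^(-1/4), i.e. A^e → t^(-e/4): V(t) = -t^2 + 2*t - 3 + 5*t^-1 - 4*t^-2 + 5*t^-3 - 4*t^-4 + 2*t^-5 - t^-6

Answer: -t^2 + 2*t - 3 + 5*t^-1 - 4*t^-2 + 5*t^-3 - 4*t^-4 + 2*t^-5 - t^-6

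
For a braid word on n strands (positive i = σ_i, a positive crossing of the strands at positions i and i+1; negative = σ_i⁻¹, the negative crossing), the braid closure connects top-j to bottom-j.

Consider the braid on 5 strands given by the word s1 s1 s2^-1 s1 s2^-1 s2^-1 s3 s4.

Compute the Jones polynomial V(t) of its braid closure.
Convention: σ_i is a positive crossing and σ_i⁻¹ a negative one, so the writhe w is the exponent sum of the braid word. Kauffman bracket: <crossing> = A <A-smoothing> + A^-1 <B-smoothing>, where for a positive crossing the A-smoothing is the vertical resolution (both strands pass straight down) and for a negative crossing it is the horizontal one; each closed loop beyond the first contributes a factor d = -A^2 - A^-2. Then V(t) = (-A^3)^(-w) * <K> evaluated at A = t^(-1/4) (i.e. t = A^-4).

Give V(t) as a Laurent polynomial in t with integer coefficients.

The presented braid s1 s1 s2^-1 s1 s2^-1 s2^-1 s3 s4 on 5 strands reduces by inverse Markov moves (closure unchanged at each step):
  Destabilize: the word has the form β·s4 where s4 occurs only as the final letter (β ∈ B_4); drop it and the last strand → 4 strands.
  Destabilize: the word has the form β·s3 where s3 occurs only as the final letter (β ∈ B_3); drop it and the last strand → 3 strands.
Reduced to β = s1 s1 s2^-1 s1 s2^-1 s2^-1 on 3 strands, 6 crossings.
Compute on β:
Braid: s1 s1 s2^-1 s1 s2^-1 s2^-1 on 3 strands, 6 crossings.
Writhe w = (#positive) - (#negative) = 3 - 3 = 0.
Enumerate smoothing states for the bracket polynomial. There are 2^6 = 64 states.
Each crossing splits two ways (0=vertical, 1=horizontal). The state's weight is A^(#A-smoothings - #B-smoothings) * d^(loops - 1).
Tabulate the states by total A-exponent and number of loops L (A-exp: L × count):
  A^6: L=4 ×1
  A^4: L=3 ×6
  A^2: L=2 ×14, L=4 ×1
  A^0: L=1 ×13, L=3 ×7
  A^-2: L=2 ×14, L=4 ×1
  A^-4: L=3 ×6
  A^-6: L=4 ×1
Each group contributes A^e * Σ count * d^(L-1):
Powers of d = -A^2 - A^-2: d^2 = A^4 + 2 + A^-4; d^3 = -A^6 - 3*A^2 - 3*A^-2 - A^-6.
  A^6 * (d^3) = -A^12 - 3*A^8 - 3*A^4 - 1
  A^4 * (6*d^2) = 6*A^8 + 12*A^4 + 6
  A^2 * (14*d + d^3) = -A^8 - 17*A^4 - 17 - A^-4
  A^0 * (13 + 7*d^2) = 7*A^4 + 27 + 7*A^-4
  A^-2 * (14*d + d^3) = -A^4 - 17 - 17*A^-4 - A^-8
  A^-4 * (6*d^2) = 6 + 12*A^-4 + 6*A^-8
  A^-6 * (d^3) = -1 - 3*A^-4 - 3*A^-8 - A^-12
Summing the groups: <K> = -A^12 + 2*A^8 - 2*A^4 + 3 - 2*A^-4 + 2*A^-8 - A^-12
Normalise by the writhe: (-A^3)^(-w) = (-A^3)^(0) = 1, so f(A) = 1 * <K> = -A^12 + 2*A^8 - 2*A^4 + 3 - 2*A^-4 + 2*A^-8 - A^-12.
Substitute A = t^(-1/4), i.e. A^e → t^(-e/4): V(t) = -t^3 + 2*t^2 - 2*t + 3 - 2*t^-1 + 2*t^-2 - t^-3

Answer: -t^3 + 2*t^2 - 2*t + 3 - 2*t^-1 + 2*t^-2 - t^-3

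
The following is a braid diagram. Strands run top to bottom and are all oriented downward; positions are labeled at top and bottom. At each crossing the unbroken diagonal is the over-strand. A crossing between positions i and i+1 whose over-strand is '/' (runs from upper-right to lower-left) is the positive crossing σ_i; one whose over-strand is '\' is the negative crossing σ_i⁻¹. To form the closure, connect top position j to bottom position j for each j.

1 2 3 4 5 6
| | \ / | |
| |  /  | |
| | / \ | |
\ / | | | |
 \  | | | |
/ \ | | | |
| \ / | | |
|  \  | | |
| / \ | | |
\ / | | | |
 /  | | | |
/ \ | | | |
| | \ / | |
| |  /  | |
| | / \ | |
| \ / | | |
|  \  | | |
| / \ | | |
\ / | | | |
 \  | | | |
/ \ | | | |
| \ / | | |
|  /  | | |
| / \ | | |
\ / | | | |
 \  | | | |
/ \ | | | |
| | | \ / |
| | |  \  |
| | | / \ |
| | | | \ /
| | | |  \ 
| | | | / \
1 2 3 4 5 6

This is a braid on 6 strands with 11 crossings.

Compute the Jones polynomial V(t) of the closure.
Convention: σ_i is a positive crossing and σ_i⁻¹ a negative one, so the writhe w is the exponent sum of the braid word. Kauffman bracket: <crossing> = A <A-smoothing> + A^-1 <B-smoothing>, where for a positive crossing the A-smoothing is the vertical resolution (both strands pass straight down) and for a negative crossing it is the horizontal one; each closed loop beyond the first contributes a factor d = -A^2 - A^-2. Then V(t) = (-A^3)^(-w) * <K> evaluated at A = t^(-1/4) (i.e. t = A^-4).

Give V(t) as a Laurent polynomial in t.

Reading the diagram top to bottom ('/'-over between positions i,i+1 = s_i, '\'-over = s_i^-1): braid word = s3 s1^-1 s2^-1 s1 s3 s2^-1 s1^-1 s2 s1^-1 s4^-1 s5^-1.
The presented braid s3 s1^-1 s2^-1 s1 s3 s2^-1 s1^-1 s2 s1^-1 s4^-1 s5^-1 on 6 strands reduces by inverse Markov moves (closure unchanged at each step):
  Destabilize: the word has the form β·s5^-1 where s5^-1 occurs only as the final letter (β ∈ B_5); drop it and the last strand → 5 strands.
  Destabilize: the word has the form β·s4^-1 where s4^-1 occurs only as the final letter (β ∈ B_4); drop it and the last strand → 4 strands.
Reduced to β = s3 s1^-1 s2^-1 s1 s3 s2^-1 s1^-1 s2 s1^-1 on 4 strands, 9 crossings.
Compute on β:
Braid: s3 s1^-1 s2^-1 s1 s3 s2^-1 s1^-1 s2 s1^-1 on 4 strands, 9 crossings.
Writhe w = (#positive) - (#negative) = 4 - 5 = -1.
Computing the Kauffman bracket via state sum. There are 2^9 = 512 states.
Each crossing splits two ways (0=vertical, 1=horizontal). The state's weight is A^(#A-smoothings - #B-smoothings) * d^(loops - 1).
Tabulate the states by total A-exponent and number of loops L (A-exp: L × count):
  A^9: L=5 ×1
  A^7: L=4 ×9
  A^5: L=3 ×32, L=5 ×4
  A^3: L=2 ×53, L=4 ×30, L=6 ×1
  A^1: L=1 ×35, L=3 ×80, L=5 ×11
  A^-1: L=2 ×86, L=4 ×39, L=6 ×1
  A^-3: L=1 ×21, L=3 ×58, L=5 ×5
  A^-5: L=2 ×26, L=4 ×10
  A^-7: L=1 ×3, L=3 ×6
  A^-9: L=2 ×1
Each group contributes A^e * Σ count * d^(L-1):
Powers of d = -A^2 - A^-2: d^2 = A^4 + 2 + A^-4; d^3 = -A^6 - 3*A^2 - 3*A^-2 - A^-6; d^4 = A^8 + 4*A^4 + 6 + 4*A^-4 + A^-8; d^5 = -A^10 - 5*A^6 - 10*A^2 - 10*A^-2 - 5*A^-6 - A^-10.
  A^9 * (d^4) = A^17 + 4*A^13 + 6*A^9 + 4*A^5 + A
  A^7 * (9*d^3) = -9*A^13 - 27*A^9 - 27*A^5 - 9*A
  A^5 * (32*d^2 + 4*d^4) = 4*A^13 + 48*A^9 + 88*A^5 + 48*A + 4*A^-3
  A^3 * (53*d + 30*d^3 + d^5) = -A^13 - 35*A^9 - 153*A^5 - 153*A - 35*A^-3 - A^-7
  A^1 * (35 + 80*d^2 + 11*d^4) = 11*A^9 + 124*A^5 + 261*A + 124*A^-3 + 11*A^-7
  A^-1 * (86*d + 39*d^3 + d^5) = -A^9 - 44*A^5 - 213*A - 213*A^-3 - 44*A^-7 - A^-11
  A^-3 * (21 + 58*d^2 + 5*d^4) = 5*A^5 + 78*A + 167*A^-3 + 78*A^-7 + 5*A^-11
  A^-5 * (26*d + 10*d^3) = -10*A - 56*A^-3 - 56*A^-7 - 10*A^-11
  A^-7 * (3 + 6*d^2) = 6*A^-3 + 15*A^-7 + 6*A^-11
  A^-9 * (d) = -A^-7 - A^-11
Summing the groups: <K> = A^17 - 2*A^13 + 2*A^9 - 3*A^5 + 3*A - 3*A^-3 + 2*A^-7 - A^-11
Normalise by the writhe: (-A^3)^(-w) = (-A^3)^(1) = -A^3, so f(A) = -A^3 * <K> = -A^20 + 2*A^16 - 2*A^12 + 3*A^8 - 3*A^4 + 3 - 2*A^-4 + A^-8.
Substitute A = t^(-1/4), i.e. A^e → t^(-e/4): V(t) = t^2 - 2*t + 3 - 3*t^-1 + 3*t^-2 - 2*t^-3 + 2*t^-4 - t^-5

Answer: t^2 - 2*t + 3 - 3*t^-1 + 3*t^-2 - 2*t^-3 + 2*t^-4 - t^-5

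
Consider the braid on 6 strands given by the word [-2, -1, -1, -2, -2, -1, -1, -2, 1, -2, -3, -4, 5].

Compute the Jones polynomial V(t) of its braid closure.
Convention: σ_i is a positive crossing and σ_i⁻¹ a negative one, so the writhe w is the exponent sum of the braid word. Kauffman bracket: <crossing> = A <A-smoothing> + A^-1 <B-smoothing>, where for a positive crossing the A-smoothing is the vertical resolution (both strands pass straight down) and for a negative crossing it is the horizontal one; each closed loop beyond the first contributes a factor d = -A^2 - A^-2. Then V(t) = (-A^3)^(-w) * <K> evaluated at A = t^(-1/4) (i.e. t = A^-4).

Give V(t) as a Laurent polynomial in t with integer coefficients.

t^-3 + t^-6 - t^-7 + t^-8 - t^-9 + t^-10 - t^-11

Derivation:
The presented braid s2^-1 s1^-1 s1^-1 s2^-1 s2^-1 s1^-1 s1^-1 s2^-1 s1 s2^-1 s3^-1 s4^-1 s5 on 6 strands reduces by inverse Markov moves (closure unchanged at each step):
  Destabilize: the word has the form β·s5 where s5 occurs only as the final letter (β ∈ B_5); drop it and the last strand → 5 strands.
  Destabilize: the word has the form β·s4^-1 where s4^-1 occurs only as the final letter (β ∈ B_4); drop it and the last strand → 4 strands.
  Destabilize: the word has the form β·s3^-1 where s3^-1 occurs only as the final letter (β ∈ B_3); drop it and the last strand → 3 strands.
Reduced to β = s2^-1 s1^-1 s1^-1 s2^-1 s2^-1 s1^-1 s1^-1 s2^-1 s1 s2^-1 on 3 strands, 10 crossings.
Compute on β:
Braid: s2^-1 s1^-1 s1^-1 s2^-1 s2^-1 s1^-1 s1^-1 s2^-1 s1 s2^-1 on 3 strands, 10 crossings.
Writhe w = (#positive) - (#negative) = 1 - 9 = -8.
Enumerate smoothing states for the bracket polynomial. There are 2^10 = 1024 states.
Smooth each crossing (0=||, 1=⌣⌢); contribution A^(Σ sign_k(1-2s_k)) * d^(L-1).
Tabulate the states by total A-exponent and number of loops L (A-exp: L × count):
  A^10: L=6 ×1
  A^8: L=5 ×10
  A^6: L=4 ×41, L=6 ×4
  A^4: L=3 ×86, L=5 ×34
  A^2: L=2 ×92, L=4 ×114, L=6 ×4
  A^0: L=1 ×40, L=3 ×185, L=5 ×27
  A^-2: L=2 ×142, L=4 ×67, L=6 ×1
  A^-4: L=1 ×40, L=3 ×76, L=5 ×4
  A^-6: L=2 ×39, L=4 ×6
  A^-8: L=1 ×5, L=3 ×5
  A^-10: L=2 ×1
Each group contributes A^e * Σ count * d^(L-1):
Powers of d = -A^2 - A^-2: d^2 = A^4 + 2 + A^-4; d^3 = -A^6 - 3*A^2 - 3*A^-2 - A^-6; d^4 = A^8 + 4*A^4 + 6 + 4*A^-4 + A^-8; d^5 = -A^10 - 5*A^6 - 10*A^2 - 10*A^-2 - 5*A^-6 - A^-10.
  A^10 * (d^5) = -A^20 - 5*A^16 - 10*A^12 - 10*A^8 - 5*A^4 - 1
  A^8 * (10*d^4) = 10*A^16 + 40*A^12 + 60*A^8 + 40*A^4 + 10
  A^6 * (41*d^3 + 4*d^5) = -4*A^16 - 61*A^12 - 163*A^8 - 163*A^4 - 61 - 4*A^-4
  A^4 * (86*d^2 + 34*d^4) = 34*A^12 + 222*A^8 + 376*A^4 + 222 + 34*A^-4
  A^2 * (92*d + 114*d^3 + 4*d^5) = -4*A^12 - 134*A^8 - 474*A^4 - 474 - 134*A^-4 - 4*A^-8
  A^0 * (40 + 185*d^2 + 27*d^4) = 27*A^8 + 293*A^4 + 572 + 293*A^-4 + 27*A^-8
  A^-2 * (142*d + 67*d^3 + d^5) = -A^8 - 72*A^4 - 353 - 353*A^-4 - 72*A^-8 - A^-12
  A^-4 * (40 + 76*d^2 + 4*d^4) = 4*A^4 + 92 + 216*A^-4 + 92*A^-8 + 4*A^-12
  A^-6 * (39*d + 6*d^3) = -6 - 57*A^-4 - 57*A^-8 - 6*A^-12
  A^-8 * (5 + 5*d^2) = 5*A^-4 + 15*A^-8 + 5*A^-12
  A^-10 * (d) = -A^-8 - A^-12
Summing the groups: <K> = -A^20 + A^16 - A^12 + A^8 - A^4 + 1 + A^-12
Normalise by the writhe: (-A^3)^(-w) = (-A^3)^(8) = A^24, so f(A) = A^24 * <K> = -A^44 + A^40 - A^36 + A^32 - A^28 + A^24 + A^12.
Substitute A = t^(-1/4), i.e. A^e → t^(-e/4): V(t) = t^-3 + t^-6 - t^-7 + t^-8 - t^-9 + t^-10 - t^-11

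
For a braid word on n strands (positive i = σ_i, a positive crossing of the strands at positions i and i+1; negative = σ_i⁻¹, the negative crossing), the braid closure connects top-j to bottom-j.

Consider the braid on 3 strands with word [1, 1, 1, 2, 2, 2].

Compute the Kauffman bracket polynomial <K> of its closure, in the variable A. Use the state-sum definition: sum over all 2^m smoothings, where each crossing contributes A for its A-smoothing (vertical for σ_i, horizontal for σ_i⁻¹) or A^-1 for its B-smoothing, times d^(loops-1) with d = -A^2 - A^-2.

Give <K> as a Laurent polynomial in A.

Braid: s1 s1 s1 s2 s2 s2 on 3 strands, 6 crossings.
Writhe w = (#positive) - (#negative) = 6 - 0 = 6.
State-sum expansion of <K>. There are 2^6 = 64 states.
Smooth each crossing (0=||, 1=⌣⌢); contribution A^(Σ sign_k(1-2s_k)) * d^(L-1).
Tabulate the states by total A-exponent and number of loops L (A-exp: L × count):
  A^6: L=3 ×1
  A^4: L=2 ×6
  A^2: L=1 ×9, L=3 ×6
  A^0: L=2 ×18, L=4 ×2
  A^-2: L=3 ×15
  A^-4: L=4 ×6
  A^-6: L=5 ×1
Each group contributes A^e * Σ count * d^(L-1):
Powers of d = -A^2 - A^-2: d^2 = A^4 + 2 + A^-4; d^3 = -A^6 - 3*A^2 - 3*A^-2 - A^-6; d^4 = A^8 + 4*A^4 + 6 + 4*A^-4 + A^-8.
  A^6 * (d^2) = A^10 + 2*A^6 + A^2
  A^4 * (6*d) = -6*A^6 - 6*A^2
  A^2 * (9 + 6*d^2) = 6*A^6 + 21*A^2 + 6*A^-2
  A^0 * (18*d + 2*d^3) = -2*A^6 - 24*A^2 - 24*A^-2 - 2*A^-6
  A^-2 * (15*d^2) = 15*A^2 + 30*A^-2 + 15*A^-6
  A^-4 * (6*d^3) = -6*A^2 - 18*A^-2 - 18*A^-6 - 6*A^-10
  A^-6 * (d^4) = A^2 + 4*A^-2 + 6*A^-6 + 4*A^-10 + A^-14
Summing the groups: <K> = A^10 + 2*A^2 - 2*A^-2 + A^-6 - 2*A^-10 + A^-14

Answer: A^10 + 2*A^2 - 2*A^-2 + A^-6 - 2*A^-10 + A^-14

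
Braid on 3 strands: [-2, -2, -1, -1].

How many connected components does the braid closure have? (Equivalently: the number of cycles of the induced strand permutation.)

3

Derivation:
Track the strand permutation on 3 strands, starting from identity.
  step 1: s2^-1 swaps positions 2,3 -> [1 3 2]
  step 2: s2^-1 swaps positions 2,3 -> [1 2 3]
  step 3: s1^-1 swaps positions 1,2 -> [2 1 3]
  step 4: s1^-1 swaps positions 1,2 -> [1 2 3]
Final permutation (position -> original strand): [1 2 3]
Closure components = cycle count of this permutation = 3.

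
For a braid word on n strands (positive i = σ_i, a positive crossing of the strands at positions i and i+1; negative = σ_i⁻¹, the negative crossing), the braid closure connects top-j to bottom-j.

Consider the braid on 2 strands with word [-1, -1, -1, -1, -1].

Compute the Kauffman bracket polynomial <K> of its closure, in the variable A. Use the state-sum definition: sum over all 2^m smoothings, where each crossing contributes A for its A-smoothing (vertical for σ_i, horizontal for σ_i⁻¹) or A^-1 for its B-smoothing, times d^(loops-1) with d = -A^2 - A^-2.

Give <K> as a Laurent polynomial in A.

A^13 - A^9 + A^5 - A - A^-7

Derivation:
Braid: s1^-1 s1^-1 s1^-1 s1^-1 s1^-1 on 2 strands, 5 crossings.
Writhe w = (#positive) - (#negative) = 0 - 5 = -5.
Enumerate smoothing states for the bracket polynomial. There are 2^5 = 32 states.
Each crossing splits two ways (0=vertical, 1=horizontal). The state's weight is A^(#A-smoothings - #B-smoothings) * d^(loops - 1).
  state 00000: A-exp=-5, loops=2, term = A^-5 * d^1
  state 00001: A-exp=-3, loops=1, term = A^-3 * d^0
  state 00010: A-exp=-3, loops=1, term = A^-3 * d^0
  state 00011: A-exp=-1, loops=2, term = A^-1 * d^1
  state 00100: A-exp=-3, loops=1, term = A^-3 * d^0
  state 00101: A-exp=-1, loops=2, term = A^-1 * d^1
  state 00110: A-exp=-1, loops=2, term = A^-1 * d^1
  state 00111: A-exp=+1, loops=3, term = A^1 * d^2
  state 01000: A-exp=-3, loops=1, term = A^-3 * d^0
  state 01001: A-exp=-1, loops=2, term = A^-1 * d^1
  state 01010: A-exp=-1, loops=2, term = A^-1 * d^1
  state 01011: A-exp=+1, loops=3, term = A^1 * d^2
  state 01100: A-exp=-1, loops=2, term = A^-1 * d^1
  state 01101: A-exp=+1, loops=3, term = A^1 * d^2
  state 01110: A-exp=+1, loops=3, term = A^1 * d^2
  state 01111: A-exp=+3, loops=4, term = A^3 * d^3
  state 10000: A-exp=-3, loops=1, term = A^-3 * d^0
  state 10001: A-exp=-1, loops=2, term = A^-1 * d^1
  state 10010: A-exp=-1, loops=2, term = A^-1 * d^1
  state 10011: A-exp=+1, loops=3, term = A^1 * d^2
  state 10100: A-exp=-1, loops=2, term = A^-1 * d^1
  state 10101: A-exp=+1, loops=3, term = A^1 * d^2
  state 10110: A-exp=+1, loops=3, term = A^1 * d^2
  state 10111: A-exp=+3, loops=4, term = A^3 * d^3
  state 11000: A-exp=-1, loops=2, term = A^-1 * d^1
  state 11001: A-exp=+1, loops=3, term = A^1 * d^2
  state 11010: A-exp=+1, loops=3, term = A^1 * d^2
  state 11011: A-exp=+3, loops=4, term = A^3 * d^3
  state 11100: A-exp=+1, loops=3, term = A^1 * d^2
  state 11101: A-exp=+3, loops=4, term = A^3 * d^3
  state 11110: A-exp=+3, loops=4, term = A^3 * d^3
  state 11111: A-exp=+5, loops=5, term = A^5 * d^4
Collect the terms by A-exponent (count of states per loop number):
Powers of d = -A^2 - A^-2: d^2 = A^4 + 2 + A^-4; d^3 = -A^6 - 3*A^2 - 3*A^-2 - A^-6; d^4 = A^8 + 4*A^4 + 6 + 4*A^-4 + A^-8.
  A^5 * (d^4) = A^13 + 4*A^9 + 6*A^5 + 4*A + A^-3
  A^3 * (5*d^3) = -5*A^9 - 15*A^5 - 15*A - 5*A^-3
  A^1 * (10*d^2) = 10*A^5 + 20*A + 10*A^-3
  A^-1 * (10*d) = -10*A - 10*A^-3
  A^-3 * (5) = 5*A^-3
  A^-5 * (d) = -A^-3 - A^-7
Summing the groups: <K> = A^13 - A^9 + A^5 - A - A^-7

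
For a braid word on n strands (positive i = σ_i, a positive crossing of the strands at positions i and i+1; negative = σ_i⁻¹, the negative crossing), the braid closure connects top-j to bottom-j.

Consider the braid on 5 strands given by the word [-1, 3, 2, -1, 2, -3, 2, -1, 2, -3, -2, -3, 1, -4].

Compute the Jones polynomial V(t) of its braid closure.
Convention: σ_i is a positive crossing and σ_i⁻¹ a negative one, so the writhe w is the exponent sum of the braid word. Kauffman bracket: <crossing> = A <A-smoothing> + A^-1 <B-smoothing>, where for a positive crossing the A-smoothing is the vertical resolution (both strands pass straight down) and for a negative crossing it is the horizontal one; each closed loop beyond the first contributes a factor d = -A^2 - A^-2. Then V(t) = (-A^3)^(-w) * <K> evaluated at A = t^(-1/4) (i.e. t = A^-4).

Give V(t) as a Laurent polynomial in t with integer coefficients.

-t^3 + 3*t^2 - 3*t + 4 - 4*t^-1 + 3*t^-2 - 2*t^-3 + t^-4

Derivation:
The presented braid s1^-1 s3 s2 s1^-1 s2 s3^-1 s2 s1^-1 s2 s3^-1 s2^-1 s3^-1 s1 s4^-1 on 5 strands reduces by inverse Markov moves (closure unchanged at each step):
  Destabilize: the word has the form β·s4^-1 where s4^-1 occurs only as the final letter (β ∈ B_4); drop it and the last strand → 4 strands.
  Deconjugate: the word is γ·β·γ⁻¹ with γ = s1^-1 s3 (prefix) and γ⁻¹ = s3^-1 s1 (suffix); strip both.
  Deconjugate: the word is γ·β·γ⁻¹ with γ = s2 (prefix) and γ⁻¹ = s2^-1 (suffix); strip both.
Reduced to β = s1^-1 s2 s3^-1 s2 s1^-1 s2 s3^-1 on 4 strands, 7 crossings.
Compute on β:
Braid: s1^-1 s2 s3^-1 s2 s1^-1 s2 s3^-1 on 4 strands, 7 crossings.
Writhe w = (#positive) - (#negative) = 3 - 4 = -1.
State-sum expansion of <K>. There are 2^7 = 128 states.
Each crossing splits two ways (0=vertical, 1=horizontal). The state's weight is A^(#A-smoothings - #B-smoothings) * d^(loops - 1).
Tabulate the states by total A-exponent and number of loops L (A-exp: L × count):
  A^7: L=4 ×1
  A^5: L=3 ×7
  A^3: L=2 ×19, L=4 ×2
  A^1: L=1 ×21, L=3 ×14
  A^-1: L=2 ×32, L=4 ×3
  A^-3: L=3 ×21
  A^-5: L=4 ×7
  A^-7: L=5 ×1
Each group contributes A^e * Σ count * d^(L-1):
Powers of d = -A^2 - A^-2: d^2 = A^4 + 2 + A^-4; d^3 = -A^6 - 3*A^2 - 3*A^-2 - A^-6; d^4 = A^8 + 4*A^4 + 6 + 4*A^-4 + A^-8.
  A^7 * (d^3) = -A^13 - 3*A^9 - 3*A^5 - A
  A^5 * (7*d^2) = 7*A^9 + 14*A^5 + 7*A
  A^3 * (19*d + 2*d^3) = -2*A^9 - 25*A^5 - 25*A - 2*A^-3
  A^1 * (21 + 14*d^2) = 14*A^5 + 49*A + 14*A^-3
  A^-1 * (32*d + 3*d^3) = -3*A^5 - 41*A - 41*A^-3 - 3*A^-7
  A^-3 * (21*d^2) = 21*A + 42*A^-3 + 21*A^-7
  A^-5 * (7*d^3) = -7*A - 21*A^-3 - 21*A^-7 - 7*A^-11
  A^-7 * (d^4) = A + 4*A^-3 + 6*A^-7 + 4*A^-11 + A^-15
Summing the groups: <K> = -A^13 + 2*A^9 - 3*A^5 + 4*A - 4*A^-3 + 3*A^-7 - 3*A^-11 + A^-15
Normalise by the writhe: (-A^3)^(-w) = (-A^3)^(1) = -A^3, so f(A) = -A^3 * <K> = A^16 - 2*A^12 + 3*A^8 - 4*A^4 + 4 - 3*A^-4 + 3*A^-8 - A^-12.
Substitute A = t^(-1/4), i.e. A^e → t^(-e/4): V(t) = -t^3 + 3*t^2 - 3*t + 4 - 4*t^-1 + 3*t^-2 - 2*t^-3 + t^-4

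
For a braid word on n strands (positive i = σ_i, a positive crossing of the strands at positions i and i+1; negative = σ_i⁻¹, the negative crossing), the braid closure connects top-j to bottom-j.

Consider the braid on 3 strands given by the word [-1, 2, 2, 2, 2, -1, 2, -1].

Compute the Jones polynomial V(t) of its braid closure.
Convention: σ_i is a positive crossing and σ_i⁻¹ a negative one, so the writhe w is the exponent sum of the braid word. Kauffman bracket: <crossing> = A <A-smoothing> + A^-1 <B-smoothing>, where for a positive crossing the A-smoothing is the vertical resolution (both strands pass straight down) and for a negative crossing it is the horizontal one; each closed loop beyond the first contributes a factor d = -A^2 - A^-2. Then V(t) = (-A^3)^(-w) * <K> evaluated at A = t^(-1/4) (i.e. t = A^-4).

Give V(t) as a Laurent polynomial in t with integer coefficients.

Braid: s1^-1 s2 s2 s2 s2 s1^-1 s2 s1^-1 on 3 strands, 8 crossings.
Writhe w = (#positive) - (#negative) = 5 - 3 = 2.
State-sum expansion of <K>. There are 2^8 = 256 states.
Smooth each crossing (0=||, 1=⌣⌢); contribution A^(Σ sign_k(1-2s_k)) * d^(L-1).
Tabulate the states by total A-exponent and number of loops L (A-exp: L × count):
  A^8: L=4 ×1
  A^6: L=3 ×8
  A^4: L=2 ×22, L=4 ×6
  A^2: L=1 ×23, L=3 ×29, L=5 ×4
  A^0: L=2 ×47, L=4 ×22, L=6 ×1
  A^-2: L=3 ×48, L=5 ×8
  A^-4: L=4 ×27, L=6 ×1
  A^-6: L=5 ×8
  A^-8: L=6 ×1
Each group contributes A^e * Σ count * d^(L-1):
Powers of d = -A^2 - A^-2: d^2 = A^4 + 2 + A^-4; d^3 = -A^6 - 3*A^2 - 3*A^-2 - A^-6; d^4 = A^8 + 4*A^4 + 6 + 4*A^-4 + A^-8; d^5 = -A^10 - 5*A^6 - 10*A^2 - 10*A^-2 - 5*A^-6 - A^-10.
  A^8 * (d^3) = -A^14 - 3*A^10 - 3*A^6 - A^2
  A^6 * (8*d^2) = 8*A^10 + 16*A^6 + 8*A^2
  A^4 * (22*d + 6*d^3) = -6*A^10 - 40*A^6 - 40*A^2 - 6*A^-2
  A^2 * (23 + 29*d^2 + 4*d^4) = 4*A^10 + 45*A^6 + 105*A^2 + 45*A^-2 + 4*A^-6
  A^0 * (47*d + 22*d^3 + d^5) = -A^10 - 27*A^6 - 123*A^2 - 123*A^-2 - 27*A^-6 - A^-10
  A^-2 * (48*d^2 + 8*d^4) = 8*A^6 + 80*A^2 + 144*A^-2 + 80*A^-6 + 8*A^-10
  A^-4 * (27*d^3 + d^5) = -A^6 - 32*A^2 - 91*A^-2 - 91*A^-6 - 32*A^-10 - A^-14
  A^-6 * (8*d^4) = 8*A^2 + 32*A^-2 + 48*A^-6 + 32*A^-10 + 8*A^-14
  A^-8 * (d^5) = -A^2 - 5*A^-2 - 10*A^-6 - 10*A^-10 - 5*A^-14 - A^-18
Summing the groups: <K> = -A^14 + 2*A^10 - 2*A^6 + 4*A^2 - 4*A^-2 + 4*A^-6 - 3*A^-10 + 2*A^-14 - A^-18
Normalise by the writhe: (-A^3)^(-w) = (-A^3)^(-2) = A^-6, so f(A) = A^-6 * <K> = -A^8 + 2*A^4 - 2 + 4*A^-4 - 4*A^-8 + 4*A^-12 - 3*A^-16 + 2*A^-20 - A^-24.
Substitute A = t^(-1/4), i.e. A^e → t^(-e/4): V(t) = -t^6 + 2*t^5 - 3*t^4 + 4*t^3 - 4*t^2 + 4*t - 2 + 2*t^-1 - t^-2

Answer: -t^6 + 2*t^5 - 3*t^4 + 4*t^3 - 4*t^2 + 4*t - 2 + 2*t^-1 - t^-2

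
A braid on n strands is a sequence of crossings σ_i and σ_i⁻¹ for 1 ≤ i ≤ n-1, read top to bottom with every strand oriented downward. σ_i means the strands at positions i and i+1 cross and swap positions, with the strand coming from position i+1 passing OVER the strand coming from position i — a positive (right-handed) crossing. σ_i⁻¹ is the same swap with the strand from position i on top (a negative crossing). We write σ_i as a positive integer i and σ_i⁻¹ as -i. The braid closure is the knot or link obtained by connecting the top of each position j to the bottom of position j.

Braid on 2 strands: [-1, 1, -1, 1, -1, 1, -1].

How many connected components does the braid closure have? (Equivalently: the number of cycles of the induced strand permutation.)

Track the strand permutation on 2 strands, starting from identity.
  step 1: s1^-1 swaps positions 1,2 -> [2 1]
  step 2: s1 swaps positions 1,2 -> [1 2]
  step 3: s1^-1 swaps positions 1,2 -> [2 1]
  step 4: s1 swaps positions 1,2 -> [1 2]
  step 5: s1^-1 swaps positions 1,2 -> [2 1]
  step 6: s1 swaps positions 1,2 -> [1 2]
  step 7: s1^-1 swaps positions 1,2 -> [2 1]
Final permutation (position -> original strand): [2 1]
Closure components = cycle count of this permutation = 1.

Answer: 1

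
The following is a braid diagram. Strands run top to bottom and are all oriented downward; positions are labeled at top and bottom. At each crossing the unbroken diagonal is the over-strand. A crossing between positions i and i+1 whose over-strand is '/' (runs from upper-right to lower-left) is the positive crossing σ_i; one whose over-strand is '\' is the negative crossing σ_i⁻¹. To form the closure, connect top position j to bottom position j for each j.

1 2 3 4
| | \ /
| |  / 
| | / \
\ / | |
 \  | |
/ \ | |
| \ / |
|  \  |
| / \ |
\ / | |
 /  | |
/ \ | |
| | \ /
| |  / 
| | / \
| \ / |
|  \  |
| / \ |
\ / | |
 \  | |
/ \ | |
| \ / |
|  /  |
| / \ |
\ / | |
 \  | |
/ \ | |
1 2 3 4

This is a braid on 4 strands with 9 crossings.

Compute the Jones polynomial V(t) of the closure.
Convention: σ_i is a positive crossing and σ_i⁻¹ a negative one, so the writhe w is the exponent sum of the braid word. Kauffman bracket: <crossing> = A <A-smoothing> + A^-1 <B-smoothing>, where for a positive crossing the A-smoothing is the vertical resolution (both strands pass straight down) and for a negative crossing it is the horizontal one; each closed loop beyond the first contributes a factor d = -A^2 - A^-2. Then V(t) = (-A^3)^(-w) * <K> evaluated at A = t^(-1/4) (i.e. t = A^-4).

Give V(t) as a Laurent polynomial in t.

Reading the diagram top to bottom ('/'-over between positions i,i+1 = s_i, '\'-over = s_i^-1): braid word = s3 s1^-1 s2^-1 s1 s3 s2^-1 s1^-1 s2 s1^-1.
Braid: s3 s1^-1 s2^-1 s1 s3 s2^-1 s1^-1 s2 s1^-1 on 4 strands, 9 crossings.
Writhe w = (#positive) - (#negative) = 4 - 5 = -1.
Computing the Kauffman bracket via state sum. There are 2^9 = 512 states.
Smooth each crossing (0=||, 1=⌣⌢); contribution A^(Σ sign_k(1-2s_k)) * d^(L-1).
Tabulate the states by total A-exponent and number of loops L (A-exp: L × count):
  A^9: L=5 ×1
  A^7: L=4 ×9
  A^5: L=3 ×32, L=5 ×4
  A^3: L=2 ×53, L=4 ×30, L=6 ×1
  A^1: L=1 ×35, L=3 ×80, L=5 ×11
  A^-1: L=2 ×86, L=4 ×39, L=6 ×1
  A^-3: L=1 ×21, L=3 ×58, L=5 ×5
  A^-5: L=2 ×26, L=4 ×10
  A^-7: L=1 ×3, L=3 ×6
  A^-9: L=2 ×1
Each group contributes A^e * Σ count * d^(L-1):
Powers of d = -A^2 - A^-2: d^2 = A^4 + 2 + A^-4; d^3 = -A^6 - 3*A^2 - 3*A^-2 - A^-6; d^4 = A^8 + 4*A^4 + 6 + 4*A^-4 + A^-8; d^5 = -A^10 - 5*A^6 - 10*A^2 - 10*A^-2 - 5*A^-6 - A^-10.
  A^9 * (d^4) = A^17 + 4*A^13 + 6*A^9 + 4*A^5 + A
  A^7 * (9*d^3) = -9*A^13 - 27*A^9 - 27*A^5 - 9*A
  A^5 * (32*d^2 + 4*d^4) = 4*A^13 + 48*A^9 + 88*A^5 + 48*A + 4*A^-3
  A^3 * (53*d + 30*d^3 + d^5) = -A^13 - 35*A^9 - 153*A^5 - 153*A - 35*A^-3 - A^-7
  A^1 * (35 + 80*d^2 + 11*d^4) = 11*A^9 + 124*A^5 + 261*A + 124*A^-3 + 11*A^-7
  A^-1 * (86*d + 39*d^3 + d^5) = -A^9 - 44*A^5 - 213*A - 213*A^-3 - 44*A^-7 - A^-11
  A^-3 * (21 + 58*d^2 + 5*d^4) = 5*A^5 + 78*A + 167*A^-3 + 78*A^-7 + 5*A^-11
  A^-5 * (26*d + 10*d^3) = -10*A - 56*A^-3 - 56*A^-7 - 10*A^-11
  A^-7 * (3 + 6*d^2) = 6*A^-3 + 15*A^-7 + 6*A^-11
  A^-9 * (d) = -A^-7 - A^-11
Summing the groups: <K> = A^17 - 2*A^13 + 2*A^9 - 3*A^5 + 3*A - 3*A^-3 + 2*A^-7 - A^-11
Normalise by the writhe: (-A^3)^(-w) = (-A^3)^(1) = -A^3, so f(A) = -A^3 * <K> = -A^20 + 2*A^16 - 2*A^12 + 3*A^8 - 3*A^4 + 3 - 2*A^-4 + A^-8.
Substitute A = t^(-1/4), i.e. A^e → t^(-e/4): V(t) = t^2 - 2*t + 3 - 3*t^-1 + 3*t^-2 - 2*t^-3 + 2*t^-4 - t^-5

Answer: t^2 - 2*t + 3 - 3*t^-1 + 3*t^-2 - 2*t^-3 + 2*t^-4 - t^-5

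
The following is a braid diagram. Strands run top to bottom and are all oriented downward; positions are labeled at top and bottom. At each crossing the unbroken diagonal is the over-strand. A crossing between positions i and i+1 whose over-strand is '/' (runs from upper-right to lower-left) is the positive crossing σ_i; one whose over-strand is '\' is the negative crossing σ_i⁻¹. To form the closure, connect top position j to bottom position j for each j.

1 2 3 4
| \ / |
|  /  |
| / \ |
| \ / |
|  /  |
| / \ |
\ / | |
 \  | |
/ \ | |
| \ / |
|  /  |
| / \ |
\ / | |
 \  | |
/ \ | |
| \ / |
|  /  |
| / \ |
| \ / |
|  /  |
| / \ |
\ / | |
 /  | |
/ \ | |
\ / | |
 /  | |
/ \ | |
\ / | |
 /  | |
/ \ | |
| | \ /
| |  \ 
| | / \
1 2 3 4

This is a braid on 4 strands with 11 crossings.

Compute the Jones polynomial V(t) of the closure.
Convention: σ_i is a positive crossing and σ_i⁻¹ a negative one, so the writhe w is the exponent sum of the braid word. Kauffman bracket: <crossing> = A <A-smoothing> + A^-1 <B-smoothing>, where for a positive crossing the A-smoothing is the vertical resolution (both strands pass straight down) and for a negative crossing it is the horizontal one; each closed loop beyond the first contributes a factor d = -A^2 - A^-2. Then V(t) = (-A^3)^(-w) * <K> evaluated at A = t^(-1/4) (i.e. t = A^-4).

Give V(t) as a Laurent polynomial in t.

t^10 - 4*t^9 + 6*t^8 - 8*t^7 + 9*t^6 - 8*t^5 + 7*t^4 - 4*t^3 + 2*t^2

Derivation:
Reading the diagram top to bottom ('/'-over between positions i,i+1 = s_i, '\'-over = s_i^-1): braid word = s2 s2 s1^-1 s2 s1^-1 s2 s2 s1 s1 s1 s3^-1.
The presented braid s2 s2 s1^-1 s2 s1^-1 s2 s2 s1 s1 s1 s3^-1 on 4 strands reduces by inverse Markov moves (closure unchanged at each step):
  Destabilize: the word has the form β·s3^-1 where s3^-1 occurs only as the final letter (β ∈ B_3); drop it and the last strand → 3 strands.
Reduced to β = s2 s2 s1^-1 s2 s1^-1 s2 s2 s1 s1 s1 on 3 strands, 10 crossings.
Compute on β:
Braid: s2 s2 s1^-1 s2 s1^-1 s2 s2 s1 s1 s1 on 3 strands, 10 crossings.
Writhe w = (#positive) - (#negative) = 8 - 2 = 6.
Enumerate smoothing states for the bracket polynomial. There are 2^10 = 1024 states.
For each crossing: s=0 is the vertical smoothing, s=1 horizontal. Crossing k contributes A^(sign_k * (1 - 2*s_k)); loop factor d = -A^2 - A^-2.
Tabulate the states by total A-exponent and number of loops L (A-exp: L × count):
  A^10: L=3 ×1
  A^8: L=2 ×7, L=4 ×3
  A^6: L=1 ×14, L=3 ×28, L=5 ×3
  A^4: L=2 ×88, L=4 ×31, L=6 ×1
  A^2: L=1 ×63, L=3 ×133, L=5 ×14
  A^0: L=2 ×159, L=4 ×91, L=6 ×2
  A^-2: L=3 ×180, L=5 ×30
  A^-4: L=4 ×116, L=6 ×4
  A^-6: L=5 ×45
  A^-8: L=6 ×10
  A^-10: L=7 ×1
Each group contributes A^e * Σ count * d^(L-1):
Powers of d = -A^2 - A^-2: d^2 = A^4 + 2 + A^-4; d^3 = -A^6 - 3*A^2 - 3*A^-2 - A^-6; d^4 = A^8 + 4*A^4 + 6 + 4*A^-4 + A^-8; d^5 = -A^10 - 5*A^6 - 10*A^2 - 10*A^-2 - 5*A^-6 - A^-10; d^6 = A^12 + 6*A^8 + 15*A^4 + 20 + 15*A^-4 + 6*A^-8 + A^-12.
  A^10 * (d^2) = A^14 + 2*A^10 + A^6
  A^8 * (7*d + 3*d^3) = -3*A^14 - 16*A^10 - 16*A^6 - 3*A^2
  A^6 * (14 + 28*d^2 + 3*d^4) = 3*A^14 + 40*A^10 + 88*A^6 + 40*A^2 + 3*A^-2
  A^4 * (88*d + 31*d^3 + d^5) = -A^14 - 36*A^10 - 191*A^6 - 191*A^2 - 36*A^-2 - A^-6
  A^2 * (63 + 133*d^2 + 14*d^4) = 14*A^10 + 189*A^6 + 413*A^2 + 189*A^-2 + 14*A^-6
  A^0 * (159*d + 91*d^3 + 2*d^5) = -2*A^10 - 101*A^6 - 452*A^2 - 452*A^-2 - 101*A^-6 - 2*A^-10
  A^-2 * (180*d^2 + 30*d^4) = 30*A^6 + 300*A^2 + 540*A^-2 + 300*A^-6 + 30*A^-10
  A^-4 * (116*d^3 + 4*d^5) = -4*A^6 - 136*A^2 - 388*A^-2 - 388*A^-6 - 136*A^-10 - 4*A^-14
  A^-6 * (45*d^4) = 45*A^2 + 180*A^-2 + 270*A^-6 + 180*A^-10 + 45*A^-14
  A^-8 * (10*d^5) = -10*A^2 - 50*A^-2 - 100*A^-6 - 100*A^-10 - 50*A^-14 - 10*A^-18
  A^-10 * (d^6) = A^2 + 6*A^-2 + 15*A^-6 + 20*A^-10 + 15*A^-14 + 6*A^-18 + A^-22
Summing the groups: <K> = 2*A^10 - 4*A^6 + 7*A^2 - 8*A^-2 + 9*A^-6 - 8*A^-10 + 6*A^-14 - 4*A^-18 + A^-22
Normalise by the writhe: (-A^3)^(-w) = (-A^3)^(-6) = A^-18, so f(A) = A^-18 * <K> = 2*A^-8 - 4*A^-12 + 7*A^-16 - 8*A^-20 + 9*A^-24 - 8*A^-28 + 6*A^-32 - 4*A^-36 + A^-40.
Substitute A = t^(-1/4), i.e. A^e → t^(-e/4): V(t) = t^10 - 4*t^9 + 6*t^8 - 8*t^7 + 9*t^6 - 8*t^5 + 7*t^4 - 4*t^3 + 2*t^2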